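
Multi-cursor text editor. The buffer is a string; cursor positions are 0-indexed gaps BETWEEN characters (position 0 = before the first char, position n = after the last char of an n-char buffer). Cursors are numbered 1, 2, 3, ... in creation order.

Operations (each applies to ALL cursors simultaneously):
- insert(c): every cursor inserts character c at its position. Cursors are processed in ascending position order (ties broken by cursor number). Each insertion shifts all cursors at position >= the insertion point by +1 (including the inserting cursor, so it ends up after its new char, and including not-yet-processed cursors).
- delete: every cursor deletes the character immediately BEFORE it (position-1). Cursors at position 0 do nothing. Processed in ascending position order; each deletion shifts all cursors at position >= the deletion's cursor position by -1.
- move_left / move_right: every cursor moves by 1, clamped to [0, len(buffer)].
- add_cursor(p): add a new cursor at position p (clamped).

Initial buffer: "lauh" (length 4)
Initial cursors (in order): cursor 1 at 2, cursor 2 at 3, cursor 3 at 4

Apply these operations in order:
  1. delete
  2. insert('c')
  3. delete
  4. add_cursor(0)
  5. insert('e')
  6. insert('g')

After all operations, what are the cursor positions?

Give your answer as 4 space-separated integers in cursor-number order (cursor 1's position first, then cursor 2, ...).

Answer: 9 9 9 2

Derivation:
After op 1 (delete): buffer="l" (len 1), cursors c1@1 c2@1 c3@1, authorship .
After op 2 (insert('c')): buffer="lccc" (len 4), cursors c1@4 c2@4 c3@4, authorship .123
After op 3 (delete): buffer="l" (len 1), cursors c1@1 c2@1 c3@1, authorship .
After op 4 (add_cursor(0)): buffer="l" (len 1), cursors c4@0 c1@1 c2@1 c3@1, authorship .
After op 5 (insert('e')): buffer="eleee" (len 5), cursors c4@1 c1@5 c2@5 c3@5, authorship 4.123
After op 6 (insert('g')): buffer="egleeeggg" (len 9), cursors c4@2 c1@9 c2@9 c3@9, authorship 44.123123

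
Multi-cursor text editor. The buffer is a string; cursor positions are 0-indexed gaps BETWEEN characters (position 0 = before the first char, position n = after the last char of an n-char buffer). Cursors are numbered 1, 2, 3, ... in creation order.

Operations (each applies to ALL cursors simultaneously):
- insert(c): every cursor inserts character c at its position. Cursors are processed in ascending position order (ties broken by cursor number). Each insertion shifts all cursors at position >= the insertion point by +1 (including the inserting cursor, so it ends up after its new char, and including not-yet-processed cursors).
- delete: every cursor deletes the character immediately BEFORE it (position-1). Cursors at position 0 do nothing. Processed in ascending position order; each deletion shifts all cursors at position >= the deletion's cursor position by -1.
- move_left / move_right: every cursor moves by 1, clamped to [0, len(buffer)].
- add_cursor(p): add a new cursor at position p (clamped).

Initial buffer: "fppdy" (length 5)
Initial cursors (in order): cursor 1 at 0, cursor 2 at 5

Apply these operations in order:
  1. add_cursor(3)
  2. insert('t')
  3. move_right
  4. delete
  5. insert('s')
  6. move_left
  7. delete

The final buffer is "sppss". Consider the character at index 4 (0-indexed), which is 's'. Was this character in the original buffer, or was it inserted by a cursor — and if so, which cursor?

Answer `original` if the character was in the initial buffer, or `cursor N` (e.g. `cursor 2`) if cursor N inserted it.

Answer: cursor 2

Derivation:
After op 1 (add_cursor(3)): buffer="fppdy" (len 5), cursors c1@0 c3@3 c2@5, authorship .....
After op 2 (insert('t')): buffer="tfpptdyt" (len 8), cursors c1@1 c3@5 c2@8, authorship 1...3..2
After op 3 (move_right): buffer="tfpptdyt" (len 8), cursors c1@2 c3@6 c2@8, authorship 1...3..2
After op 4 (delete): buffer="tppty" (len 5), cursors c1@1 c3@4 c2@5, authorship 1..3.
After op 5 (insert('s')): buffer="tspptsys" (len 8), cursors c1@2 c3@6 c2@8, authorship 11..33.2
After op 6 (move_left): buffer="tspptsys" (len 8), cursors c1@1 c3@5 c2@7, authorship 11..33.2
After op 7 (delete): buffer="sppss" (len 5), cursors c1@0 c3@3 c2@4, authorship 1..32
Authorship (.=original, N=cursor N): 1 . . 3 2
Index 4: author = 2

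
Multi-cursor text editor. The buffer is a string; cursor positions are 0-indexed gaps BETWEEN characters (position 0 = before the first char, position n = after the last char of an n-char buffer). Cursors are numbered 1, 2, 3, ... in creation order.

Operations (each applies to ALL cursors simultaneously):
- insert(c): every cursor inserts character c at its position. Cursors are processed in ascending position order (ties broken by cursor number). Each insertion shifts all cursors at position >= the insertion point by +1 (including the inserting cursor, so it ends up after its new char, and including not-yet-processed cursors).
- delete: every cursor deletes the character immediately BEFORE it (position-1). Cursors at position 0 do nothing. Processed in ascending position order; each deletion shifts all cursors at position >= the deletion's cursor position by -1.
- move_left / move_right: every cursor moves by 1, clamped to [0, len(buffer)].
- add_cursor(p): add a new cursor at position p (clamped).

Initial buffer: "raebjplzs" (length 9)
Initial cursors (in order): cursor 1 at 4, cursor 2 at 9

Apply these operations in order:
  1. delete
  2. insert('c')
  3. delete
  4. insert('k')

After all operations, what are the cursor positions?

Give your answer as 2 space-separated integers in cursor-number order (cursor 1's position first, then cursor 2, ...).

After op 1 (delete): buffer="raejplz" (len 7), cursors c1@3 c2@7, authorship .......
After op 2 (insert('c')): buffer="raecjplzc" (len 9), cursors c1@4 c2@9, authorship ...1....2
After op 3 (delete): buffer="raejplz" (len 7), cursors c1@3 c2@7, authorship .......
After op 4 (insert('k')): buffer="raekjplzk" (len 9), cursors c1@4 c2@9, authorship ...1....2

Answer: 4 9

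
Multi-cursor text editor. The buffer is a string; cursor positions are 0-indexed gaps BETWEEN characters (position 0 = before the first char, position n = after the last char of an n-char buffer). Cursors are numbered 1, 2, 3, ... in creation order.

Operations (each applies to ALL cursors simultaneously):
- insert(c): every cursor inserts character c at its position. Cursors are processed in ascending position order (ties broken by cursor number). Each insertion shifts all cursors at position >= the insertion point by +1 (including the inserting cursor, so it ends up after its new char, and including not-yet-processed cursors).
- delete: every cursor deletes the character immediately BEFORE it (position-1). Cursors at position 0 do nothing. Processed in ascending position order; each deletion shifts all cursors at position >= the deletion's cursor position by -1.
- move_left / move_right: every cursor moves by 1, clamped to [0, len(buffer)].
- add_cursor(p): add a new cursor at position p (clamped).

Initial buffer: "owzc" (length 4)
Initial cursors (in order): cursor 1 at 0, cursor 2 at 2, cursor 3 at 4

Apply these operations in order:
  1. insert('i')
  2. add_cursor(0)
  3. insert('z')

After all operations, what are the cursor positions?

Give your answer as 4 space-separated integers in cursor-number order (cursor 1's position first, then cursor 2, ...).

After op 1 (insert('i')): buffer="iowizci" (len 7), cursors c1@1 c2@4 c3@7, authorship 1..2..3
After op 2 (add_cursor(0)): buffer="iowizci" (len 7), cursors c4@0 c1@1 c2@4 c3@7, authorship 1..2..3
After op 3 (insert('z')): buffer="zizowizzciz" (len 11), cursors c4@1 c1@3 c2@7 c3@11, authorship 411..22..33

Answer: 3 7 11 1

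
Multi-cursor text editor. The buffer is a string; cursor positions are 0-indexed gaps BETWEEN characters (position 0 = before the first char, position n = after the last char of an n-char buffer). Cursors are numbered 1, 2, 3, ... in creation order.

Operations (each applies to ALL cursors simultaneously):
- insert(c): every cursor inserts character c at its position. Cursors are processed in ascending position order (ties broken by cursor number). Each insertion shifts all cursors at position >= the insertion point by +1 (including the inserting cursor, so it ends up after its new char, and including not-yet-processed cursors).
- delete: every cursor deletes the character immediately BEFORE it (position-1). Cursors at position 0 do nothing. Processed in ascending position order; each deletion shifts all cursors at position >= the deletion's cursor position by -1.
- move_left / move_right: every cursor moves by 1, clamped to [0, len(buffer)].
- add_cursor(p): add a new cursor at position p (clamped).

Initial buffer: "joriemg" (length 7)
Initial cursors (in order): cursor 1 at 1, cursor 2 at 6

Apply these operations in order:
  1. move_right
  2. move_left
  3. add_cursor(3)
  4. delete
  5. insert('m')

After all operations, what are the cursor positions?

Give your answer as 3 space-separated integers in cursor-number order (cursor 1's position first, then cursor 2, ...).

Answer: 1 6 3

Derivation:
After op 1 (move_right): buffer="joriemg" (len 7), cursors c1@2 c2@7, authorship .......
After op 2 (move_left): buffer="joriemg" (len 7), cursors c1@1 c2@6, authorship .......
After op 3 (add_cursor(3)): buffer="joriemg" (len 7), cursors c1@1 c3@3 c2@6, authorship .......
After op 4 (delete): buffer="oieg" (len 4), cursors c1@0 c3@1 c2@3, authorship ....
After op 5 (insert('m')): buffer="momiemg" (len 7), cursors c1@1 c3@3 c2@6, authorship 1.3..2.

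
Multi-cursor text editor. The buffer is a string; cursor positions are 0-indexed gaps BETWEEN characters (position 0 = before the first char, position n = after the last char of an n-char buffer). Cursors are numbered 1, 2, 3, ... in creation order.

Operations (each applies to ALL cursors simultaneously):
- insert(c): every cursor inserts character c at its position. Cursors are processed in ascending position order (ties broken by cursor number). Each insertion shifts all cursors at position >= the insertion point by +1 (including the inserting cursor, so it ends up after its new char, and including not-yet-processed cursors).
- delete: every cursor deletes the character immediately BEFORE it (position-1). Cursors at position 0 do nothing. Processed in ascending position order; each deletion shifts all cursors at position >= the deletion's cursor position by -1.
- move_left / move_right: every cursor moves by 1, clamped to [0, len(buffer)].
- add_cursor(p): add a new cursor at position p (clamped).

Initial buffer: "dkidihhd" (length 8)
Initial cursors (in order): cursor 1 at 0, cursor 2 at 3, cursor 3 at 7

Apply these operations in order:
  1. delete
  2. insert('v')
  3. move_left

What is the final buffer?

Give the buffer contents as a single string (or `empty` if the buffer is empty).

Answer: vdkvdihvd

Derivation:
After op 1 (delete): buffer="dkdihd" (len 6), cursors c1@0 c2@2 c3@5, authorship ......
After op 2 (insert('v')): buffer="vdkvdihvd" (len 9), cursors c1@1 c2@4 c3@8, authorship 1..2...3.
After op 3 (move_left): buffer="vdkvdihvd" (len 9), cursors c1@0 c2@3 c3@7, authorship 1..2...3.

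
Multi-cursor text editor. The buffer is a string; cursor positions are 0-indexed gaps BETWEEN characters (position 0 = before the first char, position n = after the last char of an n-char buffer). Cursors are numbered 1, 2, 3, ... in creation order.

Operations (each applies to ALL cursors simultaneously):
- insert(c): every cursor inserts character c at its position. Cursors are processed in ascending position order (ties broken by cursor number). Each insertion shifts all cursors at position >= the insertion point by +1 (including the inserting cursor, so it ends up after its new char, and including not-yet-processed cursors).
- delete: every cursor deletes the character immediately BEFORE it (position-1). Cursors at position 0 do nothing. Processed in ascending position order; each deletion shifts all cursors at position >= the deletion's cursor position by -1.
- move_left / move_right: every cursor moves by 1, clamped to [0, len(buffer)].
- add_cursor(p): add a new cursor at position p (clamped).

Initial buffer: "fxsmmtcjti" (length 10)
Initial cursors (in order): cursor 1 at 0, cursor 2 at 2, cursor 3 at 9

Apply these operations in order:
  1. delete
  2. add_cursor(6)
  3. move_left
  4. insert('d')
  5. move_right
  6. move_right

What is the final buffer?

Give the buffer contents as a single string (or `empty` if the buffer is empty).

Answer: ddfsmmtdcdji

Derivation:
After op 1 (delete): buffer="fsmmtcji" (len 8), cursors c1@0 c2@1 c3@7, authorship ........
After op 2 (add_cursor(6)): buffer="fsmmtcji" (len 8), cursors c1@0 c2@1 c4@6 c3@7, authorship ........
After op 3 (move_left): buffer="fsmmtcji" (len 8), cursors c1@0 c2@0 c4@5 c3@6, authorship ........
After op 4 (insert('d')): buffer="ddfsmmtdcdji" (len 12), cursors c1@2 c2@2 c4@8 c3@10, authorship 12.....4.3..
After op 5 (move_right): buffer="ddfsmmtdcdji" (len 12), cursors c1@3 c2@3 c4@9 c3@11, authorship 12.....4.3..
After op 6 (move_right): buffer="ddfsmmtdcdji" (len 12), cursors c1@4 c2@4 c4@10 c3@12, authorship 12.....4.3..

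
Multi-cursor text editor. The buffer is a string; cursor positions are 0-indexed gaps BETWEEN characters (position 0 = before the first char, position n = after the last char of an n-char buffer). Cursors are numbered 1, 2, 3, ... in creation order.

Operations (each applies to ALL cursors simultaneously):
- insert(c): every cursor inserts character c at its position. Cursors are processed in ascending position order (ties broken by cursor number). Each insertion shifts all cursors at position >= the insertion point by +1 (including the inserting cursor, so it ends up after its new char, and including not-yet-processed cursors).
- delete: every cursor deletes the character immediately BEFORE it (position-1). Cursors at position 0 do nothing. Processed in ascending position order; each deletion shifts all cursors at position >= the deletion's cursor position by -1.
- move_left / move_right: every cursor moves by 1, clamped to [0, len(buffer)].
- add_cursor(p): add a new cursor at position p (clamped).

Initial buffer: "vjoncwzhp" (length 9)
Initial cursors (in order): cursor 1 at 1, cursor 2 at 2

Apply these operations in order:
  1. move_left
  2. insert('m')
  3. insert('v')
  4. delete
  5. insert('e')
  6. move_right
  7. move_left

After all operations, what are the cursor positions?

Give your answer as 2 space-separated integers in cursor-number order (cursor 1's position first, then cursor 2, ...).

Answer: 2 5

Derivation:
After op 1 (move_left): buffer="vjoncwzhp" (len 9), cursors c1@0 c2@1, authorship .........
After op 2 (insert('m')): buffer="mvmjoncwzhp" (len 11), cursors c1@1 c2@3, authorship 1.2........
After op 3 (insert('v')): buffer="mvvmvjoncwzhp" (len 13), cursors c1@2 c2@5, authorship 11.22........
After op 4 (delete): buffer="mvmjoncwzhp" (len 11), cursors c1@1 c2@3, authorship 1.2........
After op 5 (insert('e')): buffer="mevmejoncwzhp" (len 13), cursors c1@2 c2@5, authorship 11.22........
After op 6 (move_right): buffer="mevmejoncwzhp" (len 13), cursors c1@3 c2@6, authorship 11.22........
After op 7 (move_left): buffer="mevmejoncwzhp" (len 13), cursors c1@2 c2@5, authorship 11.22........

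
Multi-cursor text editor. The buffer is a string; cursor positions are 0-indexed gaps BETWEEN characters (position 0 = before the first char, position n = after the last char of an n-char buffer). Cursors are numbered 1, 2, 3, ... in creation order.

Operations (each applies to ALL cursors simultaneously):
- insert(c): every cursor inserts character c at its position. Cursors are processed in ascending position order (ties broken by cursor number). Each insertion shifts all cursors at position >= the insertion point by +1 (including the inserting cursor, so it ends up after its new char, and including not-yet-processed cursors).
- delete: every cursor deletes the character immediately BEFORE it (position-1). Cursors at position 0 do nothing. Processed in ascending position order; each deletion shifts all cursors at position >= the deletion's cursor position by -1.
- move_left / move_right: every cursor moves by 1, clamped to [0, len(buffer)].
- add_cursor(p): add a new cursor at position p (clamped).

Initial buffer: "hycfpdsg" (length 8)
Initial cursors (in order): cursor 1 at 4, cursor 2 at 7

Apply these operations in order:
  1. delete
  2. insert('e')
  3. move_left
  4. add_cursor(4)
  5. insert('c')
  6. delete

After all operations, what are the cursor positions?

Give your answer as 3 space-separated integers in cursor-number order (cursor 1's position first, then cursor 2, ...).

Answer: 3 6 4

Derivation:
After op 1 (delete): buffer="hycpdg" (len 6), cursors c1@3 c2@5, authorship ......
After op 2 (insert('e')): buffer="hycepdeg" (len 8), cursors c1@4 c2@7, authorship ...1..2.
After op 3 (move_left): buffer="hycepdeg" (len 8), cursors c1@3 c2@6, authorship ...1..2.
After op 4 (add_cursor(4)): buffer="hycepdeg" (len 8), cursors c1@3 c3@4 c2@6, authorship ...1..2.
After op 5 (insert('c')): buffer="hyccecpdceg" (len 11), cursors c1@4 c3@6 c2@9, authorship ...113..22.
After op 6 (delete): buffer="hycepdeg" (len 8), cursors c1@3 c3@4 c2@6, authorship ...1..2.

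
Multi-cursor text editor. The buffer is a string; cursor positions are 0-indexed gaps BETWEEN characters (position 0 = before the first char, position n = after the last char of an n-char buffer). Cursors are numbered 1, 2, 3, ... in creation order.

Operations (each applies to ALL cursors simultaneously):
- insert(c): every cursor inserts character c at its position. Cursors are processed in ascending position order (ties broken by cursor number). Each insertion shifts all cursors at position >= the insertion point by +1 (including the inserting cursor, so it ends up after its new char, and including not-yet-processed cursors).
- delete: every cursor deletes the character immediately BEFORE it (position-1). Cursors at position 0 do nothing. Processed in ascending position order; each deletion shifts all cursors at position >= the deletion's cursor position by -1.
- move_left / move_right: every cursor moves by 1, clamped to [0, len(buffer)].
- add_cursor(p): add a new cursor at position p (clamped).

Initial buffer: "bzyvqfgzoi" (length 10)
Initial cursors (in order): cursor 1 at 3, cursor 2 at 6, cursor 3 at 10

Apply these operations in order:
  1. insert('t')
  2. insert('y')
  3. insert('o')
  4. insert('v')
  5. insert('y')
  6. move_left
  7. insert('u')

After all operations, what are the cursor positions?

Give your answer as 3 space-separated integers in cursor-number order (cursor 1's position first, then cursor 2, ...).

After op 1 (insert('t')): buffer="bzytvqftgzoit" (len 13), cursors c1@4 c2@8 c3@13, authorship ...1...2....3
After op 2 (insert('y')): buffer="bzytyvqftygzoity" (len 16), cursors c1@5 c2@10 c3@16, authorship ...11...22....33
After op 3 (insert('o')): buffer="bzytyovqftyogzoityo" (len 19), cursors c1@6 c2@12 c3@19, authorship ...111...222....333
After op 4 (insert('v')): buffer="bzytyovvqftyovgzoityov" (len 22), cursors c1@7 c2@14 c3@22, authorship ...1111...2222....3333
After op 5 (insert('y')): buffer="bzytyovyvqftyovygzoityovy" (len 25), cursors c1@8 c2@16 c3@25, authorship ...11111...22222....33333
After op 6 (move_left): buffer="bzytyovyvqftyovygzoityovy" (len 25), cursors c1@7 c2@15 c3@24, authorship ...11111...22222....33333
After op 7 (insert('u')): buffer="bzytyovuyvqftyovuygzoityovuy" (len 28), cursors c1@8 c2@17 c3@27, authorship ...111111...222222....333333

Answer: 8 17 27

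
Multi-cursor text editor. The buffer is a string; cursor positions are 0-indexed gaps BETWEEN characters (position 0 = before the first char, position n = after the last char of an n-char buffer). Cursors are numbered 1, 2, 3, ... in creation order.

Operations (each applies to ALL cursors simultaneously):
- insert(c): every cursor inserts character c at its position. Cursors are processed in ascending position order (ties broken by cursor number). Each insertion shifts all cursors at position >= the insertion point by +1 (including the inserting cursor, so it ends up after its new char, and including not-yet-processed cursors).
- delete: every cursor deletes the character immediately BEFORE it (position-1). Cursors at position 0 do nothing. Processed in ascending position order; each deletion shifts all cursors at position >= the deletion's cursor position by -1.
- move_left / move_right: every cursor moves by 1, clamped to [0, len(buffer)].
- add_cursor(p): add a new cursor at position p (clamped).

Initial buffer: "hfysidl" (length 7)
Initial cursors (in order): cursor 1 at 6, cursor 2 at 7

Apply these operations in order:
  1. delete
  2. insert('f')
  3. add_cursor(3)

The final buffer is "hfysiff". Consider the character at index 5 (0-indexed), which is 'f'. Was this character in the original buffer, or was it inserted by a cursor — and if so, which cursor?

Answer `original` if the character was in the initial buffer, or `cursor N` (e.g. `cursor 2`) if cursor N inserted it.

After op 1 (delete): buffer="hfysi" (len 5), cursors c1@5 c2@5, authorship .....
After op 2 (insert('f')): buffer="hfysiff" (len 7), cursors c1@7 c2@7, authorship .....12
After op 3 (add_cursor(3)): buffer="hfysiff" (len 7), cursors c3@3 c1@7 c2@7, authorship .....12
Authorship (.=original, N=cursor N): . . . . . 1 2
Index 5: author = 1

Answer: cursor 1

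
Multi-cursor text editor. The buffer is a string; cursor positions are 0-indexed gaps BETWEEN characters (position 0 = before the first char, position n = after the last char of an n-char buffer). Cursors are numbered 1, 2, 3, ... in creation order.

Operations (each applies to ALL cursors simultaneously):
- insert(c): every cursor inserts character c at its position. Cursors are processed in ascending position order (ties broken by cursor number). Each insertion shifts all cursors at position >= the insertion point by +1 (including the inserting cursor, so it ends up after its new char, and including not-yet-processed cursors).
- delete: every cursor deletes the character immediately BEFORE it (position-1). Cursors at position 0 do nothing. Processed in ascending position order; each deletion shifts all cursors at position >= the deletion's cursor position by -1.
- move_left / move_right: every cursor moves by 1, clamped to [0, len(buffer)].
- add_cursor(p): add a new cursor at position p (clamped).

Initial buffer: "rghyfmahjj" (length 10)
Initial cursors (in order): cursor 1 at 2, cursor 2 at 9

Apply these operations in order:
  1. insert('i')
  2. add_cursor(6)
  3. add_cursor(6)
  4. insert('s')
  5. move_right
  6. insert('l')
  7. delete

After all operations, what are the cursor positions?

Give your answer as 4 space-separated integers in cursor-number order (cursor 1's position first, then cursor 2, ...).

Answer: 5 16 10 10

Derivation:
After op 1 (insert('i')): buffer="rgihyfmahjij" (len 12), cursors c1@3 c2@11, authorship ..1.......2.
After op 2 (add_cursor(6)): buffer="rgihyfmahjij" (len 12), cursors c1@3 c3@6 c2@11, authorship ..1.......2.
After op 3 (add_cursor(6)): buffer="rgihyfmahjij" (len 12), cursors c1@3 c3@6 c4@6 c2@11, authorship ..1.......2.
After op 4 (insert('s')): buffer="rgishyfssmahjisj" (len 16), cursors c1@4 c3@9 c4@9 c2@15, authorship ..11...34....22.
After op 5 (move_right): buffer="rgishyfssmahjisj" (len 16), cursors c1@5 c3@10 c4@10 c2@16, authorship ..11...34....22.
After op 6 (insert('l')): buffer="rgishlyfssmllahjisjl" (len 20), cursors c1@6 c3@13 c4@13 c2@20, authorship ..11.1..34.34...22.2
After op 7 (delete): buffer="rgishyfssmahjisj" (len 16), cursors c1@5 c3@10 c4@10 c2@16, authorship ..11...34....22.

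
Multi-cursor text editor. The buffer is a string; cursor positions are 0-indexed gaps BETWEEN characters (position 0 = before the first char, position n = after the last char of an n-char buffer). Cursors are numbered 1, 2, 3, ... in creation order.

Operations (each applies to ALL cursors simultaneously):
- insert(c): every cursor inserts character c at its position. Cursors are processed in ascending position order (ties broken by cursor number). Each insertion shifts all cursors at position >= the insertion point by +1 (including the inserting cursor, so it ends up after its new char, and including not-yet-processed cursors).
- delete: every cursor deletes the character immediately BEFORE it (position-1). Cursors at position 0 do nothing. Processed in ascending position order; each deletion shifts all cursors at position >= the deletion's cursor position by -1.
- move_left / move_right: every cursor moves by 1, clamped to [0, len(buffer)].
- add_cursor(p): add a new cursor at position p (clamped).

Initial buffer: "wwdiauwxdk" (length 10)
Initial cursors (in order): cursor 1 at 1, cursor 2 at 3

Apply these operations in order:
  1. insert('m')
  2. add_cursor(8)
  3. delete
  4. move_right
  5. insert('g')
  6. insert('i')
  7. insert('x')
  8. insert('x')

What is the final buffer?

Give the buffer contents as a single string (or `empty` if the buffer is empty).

After op 1 (insert('m')): buffer="wmwdmiauwxdk" (len 12), cursors c1@2 c2@5, authorship .1..2.......
After op 2 (add_cursor(8)): buffer="wmwdmiauwxdk" (len 12), cursors c1@2 c2@5 c3@8, authorship .1..2.......
After op 3 (delete): buffer="wwdiawxdk" (len 9), cursors c1@1 c2@3 c3@5, authorship .........
After op 4 (move_right): buffer="wwdiawxdk" (len 9), cursors c1@2 c2@4 c3@6, authorship .........
After op 5 (insert('g')): buffer="wwgdigawgxdk" (len 12), cursors c1@3 c2@6 c3@9, authorship ..1..2..3...
After op 6 (insert('i')): buffer="wwgidigiawgixdk" (len 15), cursors c1@4 c2@8 c3@12, authorship ..11..22..33...
After op 7 (insert('x')): buffer="wwgixdigixawgixxdk" (len 18), cursors c1@5 c2@10 c3@15, authorship ..111..222..333...
After op 8 (insert('x')): buffer="wwgixxdigixxawgixxxdk" (len 21), cursors c1@6 c2@12 c3@18, authorship ..1111..2222..3333...

Answer: wwgixxdigixxawgixxxdk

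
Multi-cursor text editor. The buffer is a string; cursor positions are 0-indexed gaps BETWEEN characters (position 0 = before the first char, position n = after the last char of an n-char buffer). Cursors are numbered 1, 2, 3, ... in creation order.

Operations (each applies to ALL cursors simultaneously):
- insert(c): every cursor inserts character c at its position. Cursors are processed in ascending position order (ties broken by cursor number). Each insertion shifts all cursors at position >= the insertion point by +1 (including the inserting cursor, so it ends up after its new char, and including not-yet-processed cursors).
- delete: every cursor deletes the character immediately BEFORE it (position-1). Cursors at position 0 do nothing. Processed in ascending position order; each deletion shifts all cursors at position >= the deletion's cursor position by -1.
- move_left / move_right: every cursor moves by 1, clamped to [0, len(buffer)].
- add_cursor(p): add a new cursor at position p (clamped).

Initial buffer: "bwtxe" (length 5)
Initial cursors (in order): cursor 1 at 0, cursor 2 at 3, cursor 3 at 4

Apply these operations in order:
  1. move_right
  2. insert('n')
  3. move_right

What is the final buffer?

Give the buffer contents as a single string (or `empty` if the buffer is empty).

Answer: bnwtxnen

Derivation:
After op 1 (move_right): buffer="bwtxe" (len 5), cursors c1@1 c2@4 c3@5, authorship .....
After op 2 (insert('n')): buffer="bnwtxnen" (len 8), cursors c1@2 c2@6 c3@8, authorship .1...2.3
After op 3 (move_right): buffer="bnwtxnen" (len 8), cursors c1@3 c2@7 c3@8, authorship .1...2.3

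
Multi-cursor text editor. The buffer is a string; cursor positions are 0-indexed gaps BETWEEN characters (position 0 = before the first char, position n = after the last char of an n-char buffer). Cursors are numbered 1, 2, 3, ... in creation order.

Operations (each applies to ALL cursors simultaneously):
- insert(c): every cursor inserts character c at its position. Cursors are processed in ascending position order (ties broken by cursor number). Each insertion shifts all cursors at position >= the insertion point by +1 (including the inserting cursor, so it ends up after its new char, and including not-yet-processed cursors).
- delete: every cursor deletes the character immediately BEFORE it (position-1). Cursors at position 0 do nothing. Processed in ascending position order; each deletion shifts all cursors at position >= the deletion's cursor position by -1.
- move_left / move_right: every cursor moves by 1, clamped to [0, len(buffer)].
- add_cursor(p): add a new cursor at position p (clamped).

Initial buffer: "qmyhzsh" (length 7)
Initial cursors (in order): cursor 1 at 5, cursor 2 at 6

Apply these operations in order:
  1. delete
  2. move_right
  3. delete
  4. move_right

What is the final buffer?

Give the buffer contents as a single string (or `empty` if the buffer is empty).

Answer: qmy

Derivation:
After op 1 (delete): buffer="qmyhh" (len 5), cursors c1@4 c2@4, authorship .....
After op 2 (move_right): buffer="qmyhh" (len 5), cursors c1@5 c2@5, authorship .....
After op 3 (delete): buffer="qmy" (len 3), cursors c1@3 c2@3, authorship ...
After op 4 (move_right): buffer="qmy" (len 3), cursors c1@3 c2@3, authorship ...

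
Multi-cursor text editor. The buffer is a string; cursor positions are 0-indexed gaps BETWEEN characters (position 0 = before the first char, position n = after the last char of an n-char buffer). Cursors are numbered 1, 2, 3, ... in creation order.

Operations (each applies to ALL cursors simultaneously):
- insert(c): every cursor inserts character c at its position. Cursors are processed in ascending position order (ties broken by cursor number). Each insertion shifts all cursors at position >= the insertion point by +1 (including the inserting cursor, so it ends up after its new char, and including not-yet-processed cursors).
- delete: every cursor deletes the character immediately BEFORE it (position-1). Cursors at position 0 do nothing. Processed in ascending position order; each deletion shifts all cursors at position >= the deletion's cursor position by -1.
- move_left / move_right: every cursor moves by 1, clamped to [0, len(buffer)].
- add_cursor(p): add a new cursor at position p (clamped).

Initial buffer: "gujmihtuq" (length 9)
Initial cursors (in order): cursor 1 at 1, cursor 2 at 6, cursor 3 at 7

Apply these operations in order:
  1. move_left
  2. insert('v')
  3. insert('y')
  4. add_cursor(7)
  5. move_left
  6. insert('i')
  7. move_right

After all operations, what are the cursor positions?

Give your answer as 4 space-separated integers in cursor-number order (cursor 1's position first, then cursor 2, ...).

After op 1 (move_left): buffer="gujmihtuq" (len 9), cursors c1@0 c2@5 c3@6, authorship .........
After op 2 (insert('v')): buffer="vgujmivhvtuq" (len 12), cursors c1@1 c2@7 c3@9, authorship 1.....2.3...
After op 3 (insert('y')): buffer="vygujmivyhvytuq" (len 15), cursors c1@2 c2@9 c3@12, authorship 11.....22.33...
After op 4 (add_cursor(7)): buffer="vygujmivyhvytuq" (len 15), cursors c1@2 c4@7 c2@9 c3@12, authorship 11.....22.33...
After op 5 (move_left): buffer="vygujmivyhvytuq" (len 15), cursors c1@1 c4@6 c2@8 c3@11, authorship 11.....22.33...
After op 6 (insert('i')): buffer="viygujmiiviyhviytuq" (len 19), cursors c1@2 c4@8 c2@11 c3@15, authorship 111....4.222.333...
After op 7 (move_right): buffer="viygujmiiviyhviytuq" (len 19), cursors c1@3 c4@9 c2@12 c3@16, authorship 111....4.222.333...

Answer: 3 12 16 9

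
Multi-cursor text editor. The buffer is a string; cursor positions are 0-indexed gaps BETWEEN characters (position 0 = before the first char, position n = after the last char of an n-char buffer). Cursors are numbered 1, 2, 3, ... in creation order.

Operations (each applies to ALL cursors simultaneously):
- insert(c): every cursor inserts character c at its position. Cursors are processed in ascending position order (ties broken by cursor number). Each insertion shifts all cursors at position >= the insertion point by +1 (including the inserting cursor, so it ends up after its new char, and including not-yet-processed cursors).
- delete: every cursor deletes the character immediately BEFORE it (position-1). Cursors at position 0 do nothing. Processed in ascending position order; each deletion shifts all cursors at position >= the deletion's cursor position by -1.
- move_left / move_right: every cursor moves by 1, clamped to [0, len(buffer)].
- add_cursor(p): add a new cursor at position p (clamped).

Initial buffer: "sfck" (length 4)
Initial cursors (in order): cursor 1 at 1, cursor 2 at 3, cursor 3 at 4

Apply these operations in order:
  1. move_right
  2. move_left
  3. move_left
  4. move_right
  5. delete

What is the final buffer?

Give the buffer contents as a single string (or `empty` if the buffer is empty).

Answer: k

Derivation:
After op 1 (move_right): buffer="sfck" (len 4), cursors c1@2 c2@4 c3@4, authorship ....
After op 2 (move_left): buffer="sfck" (len 4), cursors c1@1 c2@3 c3@3, authorship ....
After op 3 (move_left): buffer="sfck" (len 4), cursors c1@0 c2@2 c3@2, authorship ....
After op 4 (move_right): buffer="sfck" (len 4), cursors c1@1 c2@3 c3@3, authorship ....
After op 5 (delete): buffer="k" (len 1), cursors c1@0 c2@0 c3@0, authorship .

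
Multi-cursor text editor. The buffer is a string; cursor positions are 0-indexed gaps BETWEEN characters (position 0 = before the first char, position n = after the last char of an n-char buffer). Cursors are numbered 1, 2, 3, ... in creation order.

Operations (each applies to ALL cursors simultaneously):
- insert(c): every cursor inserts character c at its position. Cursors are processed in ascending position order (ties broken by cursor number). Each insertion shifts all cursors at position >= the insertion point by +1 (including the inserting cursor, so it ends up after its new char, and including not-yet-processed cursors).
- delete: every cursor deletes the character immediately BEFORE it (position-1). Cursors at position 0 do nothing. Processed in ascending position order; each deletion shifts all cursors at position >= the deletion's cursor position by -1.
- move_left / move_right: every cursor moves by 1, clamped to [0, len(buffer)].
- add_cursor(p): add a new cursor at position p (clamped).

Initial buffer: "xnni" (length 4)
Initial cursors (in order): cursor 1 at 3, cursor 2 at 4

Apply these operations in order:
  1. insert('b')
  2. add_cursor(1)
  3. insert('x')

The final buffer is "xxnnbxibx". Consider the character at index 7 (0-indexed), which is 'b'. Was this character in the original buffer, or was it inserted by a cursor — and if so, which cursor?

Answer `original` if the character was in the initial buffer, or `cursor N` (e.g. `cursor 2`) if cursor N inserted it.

Answer: cursor 2

Derivation:
After op 1 (insert('b')): buffer="xnnbib" (len 6), cursors c1@4 c2@6, authorship ...1.2
After op 2 (add_cursor(1)): buffer="xnnbib" (len 6), cursors c3@1 c1@4 c2@6, authorship ...1.2
After op 3 (insert('x')): buffer="xxnnbxibx" (len 9), cursors c3@2 c1@6 c2@9, authorship .3..11.22
Authorship (.=original, N=cursor N): . 3 . . 1 1 . 2 2
Index 7: author = 2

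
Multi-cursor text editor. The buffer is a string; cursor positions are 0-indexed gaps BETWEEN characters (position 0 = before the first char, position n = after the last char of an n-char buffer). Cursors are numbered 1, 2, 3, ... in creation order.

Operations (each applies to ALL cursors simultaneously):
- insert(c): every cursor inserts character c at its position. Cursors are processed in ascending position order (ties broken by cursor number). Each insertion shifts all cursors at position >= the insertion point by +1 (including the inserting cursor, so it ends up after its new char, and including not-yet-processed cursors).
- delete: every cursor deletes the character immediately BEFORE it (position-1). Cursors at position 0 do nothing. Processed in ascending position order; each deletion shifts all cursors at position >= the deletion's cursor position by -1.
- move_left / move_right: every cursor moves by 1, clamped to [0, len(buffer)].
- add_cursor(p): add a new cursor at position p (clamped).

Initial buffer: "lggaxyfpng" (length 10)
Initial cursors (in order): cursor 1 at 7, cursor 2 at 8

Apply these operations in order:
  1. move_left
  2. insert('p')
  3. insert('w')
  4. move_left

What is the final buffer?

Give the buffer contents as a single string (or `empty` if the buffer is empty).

After op 1 (move_left): buffer="lggaxyfpng" (len 10), cursors c1@6 c2@7, authorship ..........
After op 2 (insert('p')): buffer="lggaxypfppng" (len 12), cursors c1@7 c2@9, authorship ......1.2...
After op 3 (insert('w')): buffer="lggaxypwfpwpng" (len 14), cursors c1@8 c2@11, authorship ......11.22...
After op 4 (move_left): buffer="lggaxypwfpwpng" (len 14), cursors c1@7 c2@10, authorship ......11.22...

Answer: lggaxypwfpwpng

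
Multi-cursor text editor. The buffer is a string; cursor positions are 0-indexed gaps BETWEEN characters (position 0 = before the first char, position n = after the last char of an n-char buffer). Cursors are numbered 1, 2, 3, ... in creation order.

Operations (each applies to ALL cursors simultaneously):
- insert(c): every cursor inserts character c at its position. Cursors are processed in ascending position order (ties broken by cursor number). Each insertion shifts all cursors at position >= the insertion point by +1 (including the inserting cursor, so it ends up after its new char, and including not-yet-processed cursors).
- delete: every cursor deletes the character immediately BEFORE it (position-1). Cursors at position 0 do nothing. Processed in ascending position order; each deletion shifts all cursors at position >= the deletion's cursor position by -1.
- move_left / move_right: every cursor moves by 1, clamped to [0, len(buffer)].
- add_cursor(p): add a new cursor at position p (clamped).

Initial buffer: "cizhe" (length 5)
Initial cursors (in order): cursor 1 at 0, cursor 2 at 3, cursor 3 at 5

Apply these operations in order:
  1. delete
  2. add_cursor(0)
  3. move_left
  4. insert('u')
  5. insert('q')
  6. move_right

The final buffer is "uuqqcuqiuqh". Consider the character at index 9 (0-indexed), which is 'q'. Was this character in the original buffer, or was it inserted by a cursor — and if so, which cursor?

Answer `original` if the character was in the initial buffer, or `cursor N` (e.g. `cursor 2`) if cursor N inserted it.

After op 1 (delete): buffer="cih" (len 3), cursors c1@0 c2@2 c3@3, authorship ...
After op 2 (add_cursor(0)): buffer="cih" (len 3), cursors c1@0 c4@0 c2@2 c3@3, authorship ...
After op 3 (move_left): buffer="cih" (len 3), cursors c1@0 c4@0 c2@1 c3@2, authorship ...
After op 4 (insert('u')): buffer="uucuiuh" (len 7), cursors c1@2 c4@2 c2@4 c3@6, authorship 14.2.3.
After op 5 (insert('q')): buffer="uuqqcuqiuqh" (len 11), cursors c1@4 c4@4 c2@7 c3@10, authorship 1414.22.33.
After op 6 (move_right): buffer="uuqqcuqiuqh" (len 11), cursors c1@5 c4@5 c2@8 c3@11, authorship 1414.22.33.
Authorship (.=original, N=cursor N): 1 4 1 4 . 2 2 . 3 3 .
Index 9: author = 3

Answer: cursor 3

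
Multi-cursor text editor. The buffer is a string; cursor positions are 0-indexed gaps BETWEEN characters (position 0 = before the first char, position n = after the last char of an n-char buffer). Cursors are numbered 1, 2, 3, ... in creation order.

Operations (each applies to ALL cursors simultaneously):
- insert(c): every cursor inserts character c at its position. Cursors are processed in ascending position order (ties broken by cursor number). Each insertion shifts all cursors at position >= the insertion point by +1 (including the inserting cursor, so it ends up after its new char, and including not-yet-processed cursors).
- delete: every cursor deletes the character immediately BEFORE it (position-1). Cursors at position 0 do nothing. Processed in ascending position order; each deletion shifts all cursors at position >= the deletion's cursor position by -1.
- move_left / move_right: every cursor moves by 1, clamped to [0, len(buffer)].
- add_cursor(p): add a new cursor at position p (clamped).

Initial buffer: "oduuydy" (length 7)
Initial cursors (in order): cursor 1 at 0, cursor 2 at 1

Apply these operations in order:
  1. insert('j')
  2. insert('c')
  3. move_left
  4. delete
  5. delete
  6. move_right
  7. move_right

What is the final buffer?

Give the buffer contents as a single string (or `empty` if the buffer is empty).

After op 1 (insert('j')): buffer="jojduuydy" (len 9), cursors c1@1 c2@3, authorship 1.2......
After op 2 (insert('c')): buffer="jcojcduuydy" (len 11), cursors c1@2 c2@5, authorship 11.22......
After op 3 (move_left): buffer="jcojcduuydy" (len 11), cursors c1@1 c2@4, authorship 11.22......
After op 4 (delete): buffer="cocduuydy" (len 9), cursors c1@0 c2@2, authorship 1.2......
After op 5 (delete): buffer="ccduuydy" (len 8), cursors c1@0 c2@1, authorship 12......
After op 6 (move_right): buffer="ccduuydy" (len 8), cursors c1@1 c2@2, authorship 12......
After op 7 (move_right): buffer="ccduuydy" (len 8), cursors c1@2 c2@3, authorship 12......

Answer: ccduuydy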